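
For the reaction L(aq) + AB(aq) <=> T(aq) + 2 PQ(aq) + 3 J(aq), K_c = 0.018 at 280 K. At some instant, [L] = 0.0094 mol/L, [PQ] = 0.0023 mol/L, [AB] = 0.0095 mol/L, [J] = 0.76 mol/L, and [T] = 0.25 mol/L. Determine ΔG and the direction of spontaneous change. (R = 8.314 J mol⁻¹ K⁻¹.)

Q_c = [T]·[PQ]²·[J]³ / ([L]·[AB]) = (0.25)·(0.0023)²·(0.76)³ / ((0.0094)·(0.0095)) = 0.00650
ΔG = RT ln(Q_c/K_c) = (8.314 J mol⁻¹ K⁻¹)(280 K) × ln(0.00650/0.018)
   = (2.328 kJ/mol)(-1.019) = -2.37 kJ/mol
ΔG < 0, so the forward reaction is spontaneous (proceeds forward).

ΔG = -2.37 kJ/mol; the forward reaction is spontaneous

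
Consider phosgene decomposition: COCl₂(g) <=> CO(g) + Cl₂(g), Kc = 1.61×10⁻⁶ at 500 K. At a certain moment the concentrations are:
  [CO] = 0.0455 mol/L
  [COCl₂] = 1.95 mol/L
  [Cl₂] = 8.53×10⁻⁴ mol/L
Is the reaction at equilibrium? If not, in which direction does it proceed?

to the left

Qc = [CO]·[Cl₂] / [COCl₂] = (0.0455)·(8.53×10⁻⁴) / (1.95) = 1.99×10⁻⁵
Qc = 1.99×10⁻⁵ > Kc = 1.61×10⁻⁶, so the reverse reaction proceeds.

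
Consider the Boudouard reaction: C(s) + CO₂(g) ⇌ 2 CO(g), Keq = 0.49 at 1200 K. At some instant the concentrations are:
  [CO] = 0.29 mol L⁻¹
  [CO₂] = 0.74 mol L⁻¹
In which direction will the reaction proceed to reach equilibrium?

(C is a pure solid — omitted from Q.)
Q = [CO]² / [CO₂] = (0.29)² / (0.74) = 0.11
Q = 0.11 < Keq = 0.49, so the forward reaction proceeds.

forward (toward products)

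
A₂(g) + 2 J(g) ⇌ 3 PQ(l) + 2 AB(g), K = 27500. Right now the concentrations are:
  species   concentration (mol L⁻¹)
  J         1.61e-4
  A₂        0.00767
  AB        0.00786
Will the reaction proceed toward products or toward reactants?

in the reverse direction

(PQ is a pure liquid — omitted from Q.)
Q = [AB]² / ([A₂]·[J]²) = (0.00786)² / ((0.00767)·(1.61e-4)²) = 3.11e5
Q = 3.11e5 > K = 27500, so the reverse reaction proceeds.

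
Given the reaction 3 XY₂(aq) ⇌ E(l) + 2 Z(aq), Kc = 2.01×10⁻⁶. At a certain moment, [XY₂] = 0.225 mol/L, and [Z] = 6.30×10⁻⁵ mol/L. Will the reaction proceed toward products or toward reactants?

(E is a pure liquid — omitted from Qc.)
Qc = [Z]² / [XY₂]³ = (6.30×10⁻⁵)² / (0.225)³ = 3.48×10⁻⁷
Qc = 3.48×10⁻⁷ < Kc = 2.01×10⁻⁶, so the forward reaction proceeds.

toward products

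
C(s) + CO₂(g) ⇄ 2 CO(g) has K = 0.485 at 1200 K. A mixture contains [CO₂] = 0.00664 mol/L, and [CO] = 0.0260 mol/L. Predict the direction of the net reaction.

toward products

(C is a pure solid — omitted from Q.)
Q = [CO]² / [CO₂] = (0.0260)² / (0.00664) = 0.102
Q = 0.102 < K = 0.485, so the forward reaction proceeds.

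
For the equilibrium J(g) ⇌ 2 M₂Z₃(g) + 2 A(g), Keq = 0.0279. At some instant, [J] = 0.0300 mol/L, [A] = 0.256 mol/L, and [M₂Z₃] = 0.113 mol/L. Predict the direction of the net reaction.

Q = [M₂Z₃]²·[A]² / [J] = (0.113)²·(0.256)² / (0.0300) = 0.0279
Q = 0.0279 = Keq, so the system is already at equilibrium.

no net change (already at equilibrium)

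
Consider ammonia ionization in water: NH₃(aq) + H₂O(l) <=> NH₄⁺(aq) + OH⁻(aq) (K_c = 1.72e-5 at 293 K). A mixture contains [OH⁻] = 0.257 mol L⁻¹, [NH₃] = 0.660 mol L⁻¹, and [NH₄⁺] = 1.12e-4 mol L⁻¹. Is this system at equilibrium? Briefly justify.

(H₂O is a pure liquid — omitted from Q_c.)
Q_c = [NH₄⁺]·[OH⁻] / [NH₃] = (1.12e-4)·(0.257) / (0.660) = 4.36e-5
Q_c = 4.36e-5 > K_c = 1.72e-5: net reverse reaction.

no; Q > K, reaction proceeds in reverse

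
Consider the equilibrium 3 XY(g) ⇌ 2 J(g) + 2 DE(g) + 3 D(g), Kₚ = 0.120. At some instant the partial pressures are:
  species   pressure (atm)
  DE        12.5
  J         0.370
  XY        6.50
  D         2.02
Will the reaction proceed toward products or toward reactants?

to the left

Qₚ = P(J)²·P(DE)²·P(D)³ / P(XY)³ = (0.370)²·(12.5)²·(2.02)³ / (6.50)³ = 0.642
Qₚ = 0.642 > Kₚ = 0.120, so the reverse reaction proceeds.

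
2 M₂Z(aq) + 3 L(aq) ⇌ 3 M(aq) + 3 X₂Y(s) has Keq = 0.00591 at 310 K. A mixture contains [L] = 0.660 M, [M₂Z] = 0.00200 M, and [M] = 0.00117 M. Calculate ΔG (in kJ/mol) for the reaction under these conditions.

(X₂Y is a pure solid — omitted from Q.)
Q = [M]³ / ([M₂Z]²·[L]³) = (0.00117)³ / ((0.00200)²·(0.660)³) = 0.00139
ΔG = RT ln(Q/Keq) = (8.314 J mol⁻¹ K⁻¹)(310 K) × ln(0.00139/0.00591)
   = (2.577 kJ/mol)(-1.447) = -3.73 kJ/mol
ΔG < 0, so the forward reaction is spontaneous (proceeds forward).

ΔG = -3.73 kJ/mol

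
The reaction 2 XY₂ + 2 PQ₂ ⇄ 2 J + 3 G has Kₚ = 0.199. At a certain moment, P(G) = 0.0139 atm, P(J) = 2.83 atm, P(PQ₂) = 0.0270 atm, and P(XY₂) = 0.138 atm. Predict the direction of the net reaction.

reverse (toward reactants)

Qₚ = P(J)²·P(G)³ / (P(XY₂)²·P(PQ₂)²) = (2.83)²·(0.0139)³ / ((0.138)²·(0.0270)²) = 1.55
Qₚ = 1.55 > Kₚ = 0.199, so the reverse reaction proceeds.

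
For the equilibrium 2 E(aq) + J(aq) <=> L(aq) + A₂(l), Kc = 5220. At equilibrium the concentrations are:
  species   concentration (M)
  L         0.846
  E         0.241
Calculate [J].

[J] = 0.00279 M

(A₂ is a pure liquid — omitted from Kc.)
At equilibrium, Kc = [L] / ([E]²·[J]) = 5220.
(0.846) / ((0.241)²·([J])) = 5220
[J] = 0.00279 M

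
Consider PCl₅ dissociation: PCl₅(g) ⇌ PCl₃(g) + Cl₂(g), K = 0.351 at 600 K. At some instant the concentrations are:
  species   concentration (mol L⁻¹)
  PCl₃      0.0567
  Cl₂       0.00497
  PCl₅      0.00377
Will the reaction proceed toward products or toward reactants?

Q = [PCl₃]·[Cl₂] / [PCl₅] = (0.0567)·(0.00497) / (0.00377) = 0.0747
Q = 0.0747 < K = 0.351, so the forward reaction proceeds.

to the right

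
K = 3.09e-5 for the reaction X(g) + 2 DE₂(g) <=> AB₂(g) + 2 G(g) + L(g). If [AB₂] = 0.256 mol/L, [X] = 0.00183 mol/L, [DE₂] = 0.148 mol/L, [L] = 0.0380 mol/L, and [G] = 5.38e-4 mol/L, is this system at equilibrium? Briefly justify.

Q = [AB₂]·[G]²·[L] / ([X]·[DE₂]²) = (0.256)·(5.38e-4)²·(0.0380) / ((0.00183)·(0.148)²) = 7.02e-5
Q = 7.02e-5 > K = 3.09e-5: net reverse reaction.

no; Q > K, reaction proceeds in reverse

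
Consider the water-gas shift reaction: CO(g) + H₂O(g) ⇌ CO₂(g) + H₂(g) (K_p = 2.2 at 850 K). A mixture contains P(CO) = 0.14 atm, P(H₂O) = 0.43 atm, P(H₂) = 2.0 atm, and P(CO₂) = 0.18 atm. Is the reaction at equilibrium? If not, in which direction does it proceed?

Q_p = P(CO₂)·P(H₂) / (P(CO)·P(H₂O)) = (0.18)·(2.0) / ((0.14)·(0.43)) = 6.0
Q_p = 6.0 > K_p = 2.2, so the reverse reaction proceeds.

in the reverse direction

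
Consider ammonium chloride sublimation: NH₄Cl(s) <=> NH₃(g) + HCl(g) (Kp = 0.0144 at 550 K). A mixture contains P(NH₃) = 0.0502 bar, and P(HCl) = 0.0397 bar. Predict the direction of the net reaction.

to the right

(NH₄Cl is a pure solid — omitted from Qp.)
Qp = P(NH₃)·P(HCl) = (0.0502)·(0.0397) = 0.00199
Qp = 0.00199 < Kp = 0.0144, so the forward reaction proceeds.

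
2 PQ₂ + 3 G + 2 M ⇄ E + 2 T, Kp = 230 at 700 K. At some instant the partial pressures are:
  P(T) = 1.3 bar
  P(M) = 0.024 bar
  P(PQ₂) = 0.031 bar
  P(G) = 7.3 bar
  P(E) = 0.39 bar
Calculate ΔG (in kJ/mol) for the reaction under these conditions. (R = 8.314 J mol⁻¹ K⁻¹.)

ΔG = 15.1 kJ/mol

Qp = P(E)·P(T)² / (P(PQ₂)²·P(G)³·P(M)²) = (0.39)·(1.3)² / ((0.031)²·(7.3)³·(0.024)²) = 3060
ΔG = RT ln(Qp/Kp) = (8.314 J mol⁻¹ K⁻¹)(700 K) × ln(3060/230)
   = (5.820 kJ/mol)(2.588) = 15.1 kJ/mol
ΔG > 0, so the forward reaction is non-spontaneous (proceeds in reverse).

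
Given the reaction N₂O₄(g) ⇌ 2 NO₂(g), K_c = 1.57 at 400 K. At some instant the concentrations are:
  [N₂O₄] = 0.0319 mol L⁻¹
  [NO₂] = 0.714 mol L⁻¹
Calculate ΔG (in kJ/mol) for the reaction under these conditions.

ΔG = 7.72 kJ/mol

Q_c = [NO₂]² / [N₂O₄] = (0.714)² / (0.0319) = 16.0
ΔG = RT ln(Q_c/K_c) = (8.314 J mol⁻¹ K⁻¹)(400 K) × ln(16.0/1.57)
   = (3.326 kJ/mol)(2.322) = 7.72 kJ/mol
ΔG > 0, so the forward reaction is non-spontaneous (proceeds in reverse).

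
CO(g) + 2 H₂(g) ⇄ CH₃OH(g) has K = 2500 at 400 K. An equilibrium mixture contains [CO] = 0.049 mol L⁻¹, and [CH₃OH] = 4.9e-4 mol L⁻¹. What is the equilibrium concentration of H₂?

At equilibrium, K = [CH₃OH] / ([CO]·[H₂]²) = 2500.
(4.9e-4) / ((0.049)·([H₂])²) = 2500
[H₂]² = 4.00e-6 ⇒ [H₂] = 0.0020 mol L⁻¹

[H₂] = 0.0020 mol L⁻¹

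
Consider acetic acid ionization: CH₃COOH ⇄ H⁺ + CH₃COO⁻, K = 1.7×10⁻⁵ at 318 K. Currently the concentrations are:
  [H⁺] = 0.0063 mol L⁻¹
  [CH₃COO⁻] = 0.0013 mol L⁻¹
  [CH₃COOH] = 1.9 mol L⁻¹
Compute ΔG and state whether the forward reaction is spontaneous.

Q = [H⁺]·[CH₃COO⁻] / [CH₃COOH] = (0.0063)·(0.0013) / (1.9) = 4.31×10⁻⁶
ΔG = RT ln(Q/K) = (8.314 J mol⁻¹ K⁻¹)(318 K) × ln(4.31×10⁻⁶/1.7×10⁻⁵)
   = (2.644 kJ/mol)(-1.372) = -3.63 kJ/mol
ΔG < 0, so the forward reaction is spontaneous (proceeds forward).

ΔG = -3.63 kJ/mol; the forward reaction is spontaneous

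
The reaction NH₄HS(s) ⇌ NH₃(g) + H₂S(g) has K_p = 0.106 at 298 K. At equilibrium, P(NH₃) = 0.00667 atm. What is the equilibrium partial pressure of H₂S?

P(H₂S) = 15.9 atm

(NH₄HS is a pure solid — omitted from K_p.)
At equilibrium, K_p = P(NH₃)·P(H₂S) = 0.106.
(0.00667)·(P(H₂S)) = 0.106
P(H₂S) = 15.9 atm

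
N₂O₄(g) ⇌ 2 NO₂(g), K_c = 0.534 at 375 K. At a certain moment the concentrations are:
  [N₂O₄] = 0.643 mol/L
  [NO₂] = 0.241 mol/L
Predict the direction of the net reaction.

Q_c = [NO₂]² / [N₂O₄] = (0.241)² / (0.643) = 0.0903
Q_c = 0.0903 < K_c = 0.534, so the forward reaction proceeds.

forward (toward products)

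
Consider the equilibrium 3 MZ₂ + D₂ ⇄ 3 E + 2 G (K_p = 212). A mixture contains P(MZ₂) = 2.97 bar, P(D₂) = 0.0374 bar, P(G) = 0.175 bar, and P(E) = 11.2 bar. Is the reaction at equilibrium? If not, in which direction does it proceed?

Q_p = P(E)³·P(G)² / (P(MZ₂)³·P(D₂)) = (11.2)³·(0.175)² / ((2.97)³·(0.0374)) = 43.9
Q_p = 43.9 < K_p = 212, so the forward reaction proceeds.

to the right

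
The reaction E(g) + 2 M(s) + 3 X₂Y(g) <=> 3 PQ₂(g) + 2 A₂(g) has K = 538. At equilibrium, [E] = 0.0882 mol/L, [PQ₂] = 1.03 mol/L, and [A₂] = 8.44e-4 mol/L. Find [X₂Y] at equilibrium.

(M is a pure solid — omitted from K.)
At equilibrium, K = [PQ₂]³·[A₂]² / ([E]·[X₂Y]³) = 538.
(1.03)³·(8.44e-4)² / ((0.0882)·([X₂Y])³) = 538
[X₂Y]³ = 1.64e-8 ⇒ [X₂Y] = 0.00254 mol/L

[X₂Y] = 0.00254 mol/L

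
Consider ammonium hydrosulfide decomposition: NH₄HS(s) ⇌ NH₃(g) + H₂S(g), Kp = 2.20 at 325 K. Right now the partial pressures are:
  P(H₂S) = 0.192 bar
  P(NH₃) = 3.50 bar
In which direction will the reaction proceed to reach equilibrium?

toward products

(NH₄HS is a pure solid — omitted from Qp.)
Qp = P(NH₃)·P(H₂S) = (3.50)·(0.192) = 0.672
Qp = 0.672 < Kp = 2.20, so the forward reaction proceeds.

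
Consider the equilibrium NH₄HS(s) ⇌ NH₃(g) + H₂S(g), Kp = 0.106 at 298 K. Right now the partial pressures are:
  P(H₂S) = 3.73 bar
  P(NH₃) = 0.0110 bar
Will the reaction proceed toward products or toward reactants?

(NH₄HS is a pure solid — omitted from Qp.)
Qp = P(NH₃)·P(H₂S) = (0.0110)·(3.73) = 0.0410
Qp = 0.0410 < Kp = 0.106, so the forward reaction proceeds.

forward (toward products)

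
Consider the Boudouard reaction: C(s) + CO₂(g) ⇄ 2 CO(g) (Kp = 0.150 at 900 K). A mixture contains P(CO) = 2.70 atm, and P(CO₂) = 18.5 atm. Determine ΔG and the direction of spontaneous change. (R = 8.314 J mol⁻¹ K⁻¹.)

(C is a pure solid — omitted from Qp.)
Qp = P(CO)² / P(CO₂) = (2.70)² / (18.5) = 0.394
ΔG = RT ln(Qp/Kp) = (8.314 J mol⁻¹ K⁻¹)(900 K) × ln(0.394/0.150)
   = (7.483 kJ/mol)(0.9657) = 7.23 kJ/mol
ΔG > 0, so the forward reaction is non-spontaneous (proceeds in reverse).

ΔG = 7.23 kJ/mol; the forward reaction is non-spontaneous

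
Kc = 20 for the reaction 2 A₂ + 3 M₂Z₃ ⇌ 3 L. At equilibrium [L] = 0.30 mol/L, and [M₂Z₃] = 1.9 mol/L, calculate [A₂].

[A₂] = 0.014 mol/L

At equilibrium, Kc = [L]³ / ([A₂]²·[M₂Z₃]³) = 20.
(0.30)³ / (([A₂])²·(1.9)³) = 20
[A₂]² = 1.97×10⁻⁴ ⇒ [A₂] = 0.014 mol/L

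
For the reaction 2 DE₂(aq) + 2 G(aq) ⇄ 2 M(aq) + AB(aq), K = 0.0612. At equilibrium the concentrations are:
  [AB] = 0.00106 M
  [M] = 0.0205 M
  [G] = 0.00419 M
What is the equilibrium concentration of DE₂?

[DE₂] = 0.644 M

At equilibrium, K = [M]²·[AB] / ([DE₂]²·[G]²) = 0.0612.
(0.0205)²·(0.00106) / (([DE₂])²·(0.00419)²) = 0.0612
[DE₂]² = 0.415 ⇒ [DE₂] = 0.644 M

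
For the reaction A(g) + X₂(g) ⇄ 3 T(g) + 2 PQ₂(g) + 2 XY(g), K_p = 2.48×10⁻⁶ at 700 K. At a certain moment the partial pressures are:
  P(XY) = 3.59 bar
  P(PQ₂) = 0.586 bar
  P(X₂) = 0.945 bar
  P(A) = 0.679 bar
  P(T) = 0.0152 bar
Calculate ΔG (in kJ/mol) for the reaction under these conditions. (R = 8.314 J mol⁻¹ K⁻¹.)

ΔG = 13.3 kJ/mol

Q_p = P(T)³·P(PQ₂)²·P(XY)² / (P(A)·P(X₂)) = (0.0152)³·(0.586)²·(3.59)² / ((0.679)·(0.945)) = 2.42×10⁻⁵
ΔG = RT ln(Q_p/K_p) = (8.314 J mol⁻¹ K⁻¹)(700 K) × ln(2.42×10⁻⁵/2.48×10⁻⁶)
   = (5.820 kJ/mol)(2.278) = 13.3 kJ/mol
ΔG > 0, so the forward reaction is non-spontaneous (proceeds in reverse).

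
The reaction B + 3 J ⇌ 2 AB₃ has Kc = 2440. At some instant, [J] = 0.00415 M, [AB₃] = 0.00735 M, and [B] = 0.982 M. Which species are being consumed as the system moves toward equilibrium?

Qc = [AB₃]² / ([B]·[J]³) = (0.00735)² / ((0.982)·(0.00415)³) = 770
Qc = 770 < Kc = 2440: net forward reaction.

B, J (reactants)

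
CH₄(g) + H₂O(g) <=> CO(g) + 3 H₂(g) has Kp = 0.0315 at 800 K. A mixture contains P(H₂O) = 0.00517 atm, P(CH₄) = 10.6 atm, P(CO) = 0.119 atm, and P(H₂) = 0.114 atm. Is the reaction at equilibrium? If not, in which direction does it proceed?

toward products

Qp = P(CO)·P(H₂)³ / (P(CH₄)·P(H₂O)) = (0.119)·(0.114)³ / ((10.6)·(0.00517)) = 0.00322
Qp = 0.00322 < Kp = 0.0315, so the forward reaction proceeds.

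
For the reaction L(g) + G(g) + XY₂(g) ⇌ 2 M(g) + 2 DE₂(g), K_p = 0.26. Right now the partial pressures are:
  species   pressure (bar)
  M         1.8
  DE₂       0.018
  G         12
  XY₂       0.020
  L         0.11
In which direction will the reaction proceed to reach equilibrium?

in the forward direction

Q_p = P(M)²·P(DE₂)² / (P(L)·P(G)·P(XY₂)) = (1.8)²·(0.018)² / ((0.11)·(12)·(0.020)) = 0.040
Q_p = 0.040 < K_p = 0.26, so the forward reaction proceeds.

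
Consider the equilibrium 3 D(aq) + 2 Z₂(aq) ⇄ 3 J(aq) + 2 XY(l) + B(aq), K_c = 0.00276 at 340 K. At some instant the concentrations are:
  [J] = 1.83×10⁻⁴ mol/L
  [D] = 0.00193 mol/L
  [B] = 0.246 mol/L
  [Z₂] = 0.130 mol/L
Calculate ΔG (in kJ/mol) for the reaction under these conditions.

ΔG = 4.25 kJ/mol

(XY is a pure liquid — omitted from Q_c.)
Q_c = [J]³·[B] / ([D]³·[Z₂]²) = (1.83×10⁻⁴)³·(0.246) / ((0.00193)³·(0.130)²) = 0.0124
ΔG = RT ln(Q_c/K_c) = (8.314 J mol⁻¹ K⁻¹)(340 K) × ln(0.0124/0.00276)
   = (2.827 kJ/mol)(1.502) = 4.25 kJ/mol
ΔG > 0, so the forward reaction is non-spontaneous (proceeds in reverse).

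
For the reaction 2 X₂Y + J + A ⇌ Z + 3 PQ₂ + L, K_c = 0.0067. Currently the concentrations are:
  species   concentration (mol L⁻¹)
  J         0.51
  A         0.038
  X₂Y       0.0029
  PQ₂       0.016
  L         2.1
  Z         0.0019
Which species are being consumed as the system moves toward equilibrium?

Q_c = [Z]·[PQ₂]³·[L] / ([X₂Y]²·[J]·[A]) = (0.0019)·(0.016)³·(2.1) / ((0.0029)²·(0.51)·(0.038)) = 0.10
Q_c = 0.10 > K_c = 0.0067: net reverse reaction.

Z, PQ₂, L (products)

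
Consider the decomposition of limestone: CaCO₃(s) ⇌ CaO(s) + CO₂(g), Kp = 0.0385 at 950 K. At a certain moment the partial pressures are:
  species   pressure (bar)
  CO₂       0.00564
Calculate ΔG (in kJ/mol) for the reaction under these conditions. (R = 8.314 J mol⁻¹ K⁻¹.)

(CaCO₃, CaO are pure solids — omitted from Qp.)
Qp = P(CO₂) = 0.00564
ΔG = RT ln(Qp/Kp) = (8.314 J mol⁻¹ K⁻¹)(950 K) × ln(0.00564/0.0385)
   = (7.898 kJ/mol)(-1.921) = -15.2 kJ/mol
ΔG < 0, so the forward reaction is spontaneous (proceeds forward).

ΔG = -15.2 kJ/mol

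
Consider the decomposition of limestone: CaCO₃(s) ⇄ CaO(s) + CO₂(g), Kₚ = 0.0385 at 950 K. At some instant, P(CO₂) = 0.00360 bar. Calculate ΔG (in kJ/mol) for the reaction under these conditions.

ΔG = -18.7 kJ/mol

(CaCO₃, CaO are pure solids — omitted from Qₚ.)
Qₚ = P(CO₂) = 0.00360
ΔG = RT ln(Qₚ/Kₚ) = (8.314 J mol⁻¹ K⁻¹)(950 K) × ln(0.00360/0.0385)
   = (7.898 kJ/mol)(-2.370) = -18.7 kJ/mol
ΔG < 0, so the forward reaction is spontaneous (proceeds forward).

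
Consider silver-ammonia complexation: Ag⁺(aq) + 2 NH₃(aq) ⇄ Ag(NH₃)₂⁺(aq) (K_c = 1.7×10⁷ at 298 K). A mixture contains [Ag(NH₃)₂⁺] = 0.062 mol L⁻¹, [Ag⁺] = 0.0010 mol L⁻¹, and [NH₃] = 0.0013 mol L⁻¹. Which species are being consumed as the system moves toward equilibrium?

Ag(NH₃)₂⁺ (products)

Q_c = [Ag(NH₃)₂⁺] / ([Ag⁺]·[NH₃]²) = (0.062) / ((0.0010)·(0.0013)²) = 3.7×10⁷
Q_c = 3.7×10⁷ > K_c = 1.7×10⁷: net reverse reaction.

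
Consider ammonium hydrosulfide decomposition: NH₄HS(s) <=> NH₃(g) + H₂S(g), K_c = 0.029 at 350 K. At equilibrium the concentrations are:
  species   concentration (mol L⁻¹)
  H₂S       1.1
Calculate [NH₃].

[NH₃] = 0.026 mol L⁻¹

(NH₄HS is a pure solid — omitted from K_c.)
At equilibrium, K_c = [NH₃]·[H₂S] = 0.029.
([NH₃])·(1.1) = 0.029
[NH₃] = 0.0264 = 0.026 mol L⁻¹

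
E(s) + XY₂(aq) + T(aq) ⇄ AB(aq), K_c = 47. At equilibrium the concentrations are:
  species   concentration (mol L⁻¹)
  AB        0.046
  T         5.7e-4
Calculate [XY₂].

[XY₂] = 1.7 mol L⁻¹

(E is a pure solid — omitted from K_c.)
At equilibrium, K_c = [AB] / ([XY₂]·[T]) = 47.
(0.046) / (([XY₂])·(5.7e-4)) = 47
[XY₂] = 1.72 = 1.7 mol L⁻¹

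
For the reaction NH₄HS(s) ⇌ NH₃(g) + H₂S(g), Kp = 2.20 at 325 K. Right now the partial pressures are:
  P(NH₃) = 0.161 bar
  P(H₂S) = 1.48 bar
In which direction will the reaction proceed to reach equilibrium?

(NH₄HS is a pure solid — omitted from Qp.)
Qp = P(NH₃)·P(H₂S) = (0.161)·(1.48) = 0.238
Qp = 0.238 < Kp = 2.20, so the forward reaction proceeds.

in the forward direction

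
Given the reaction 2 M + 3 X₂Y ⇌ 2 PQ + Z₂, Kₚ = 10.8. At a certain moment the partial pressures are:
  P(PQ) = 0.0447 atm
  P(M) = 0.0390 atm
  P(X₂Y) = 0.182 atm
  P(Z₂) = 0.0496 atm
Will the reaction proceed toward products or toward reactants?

Qₚ = P(PQ)²·P(Z₂) / (P(M)²·P(X₂Y)³) = (0.0447)²·(0.0496) / ((0.0390)²·(0.182)³) = 10.8
Qₚ = 10.8 = Kₚ, so the system is already at equilibrium.

at equilibrium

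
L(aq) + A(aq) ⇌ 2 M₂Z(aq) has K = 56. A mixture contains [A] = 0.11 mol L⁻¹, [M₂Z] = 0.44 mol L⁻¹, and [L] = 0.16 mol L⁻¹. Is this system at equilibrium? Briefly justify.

no; Q < K, reaction proceeds forward

Q = [M₂Z]² / ([L]·[A]) = (0.44)² / ((0.16)·(0.11)) = 11
Q = 11 < K = 56: net forward reaction.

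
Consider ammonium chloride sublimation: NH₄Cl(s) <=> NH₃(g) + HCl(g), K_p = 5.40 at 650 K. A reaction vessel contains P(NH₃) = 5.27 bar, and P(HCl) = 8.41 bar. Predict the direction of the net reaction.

(NH₄Cl is a pure solid — omitted from Q_p.)
Q_p = P(NH₃)·P(HCl) = (5.27)·(8.41) = 44.3
Q_p = 44.3 > K_p = 5.40, so the reverse reaction proceeds.

in the reverse direction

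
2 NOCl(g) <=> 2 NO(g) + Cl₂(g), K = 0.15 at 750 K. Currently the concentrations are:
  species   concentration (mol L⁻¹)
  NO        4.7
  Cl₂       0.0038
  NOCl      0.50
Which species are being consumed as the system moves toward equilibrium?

Q = [NO]²·[Cl₂] / [NOCl]² = (4.7)²·(0.0038) / (0.50)² = 0.34
Q = 0.34 > K = 0.15: net reverse reaction.

NO, Cl₂ (products)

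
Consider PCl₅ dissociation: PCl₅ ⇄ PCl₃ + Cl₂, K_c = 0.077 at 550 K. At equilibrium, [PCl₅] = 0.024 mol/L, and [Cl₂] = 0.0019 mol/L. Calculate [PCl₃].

At equilibrium, K_c = [PCl₃]·[Cl₂] / [PCl₅] = 0.077.
([PCl₃])·(0.0019) / (0.024) = 0.077
[PCl₃] = 0.973 = 0.97 mol/L

[PCl₃] = 0.97 mol/L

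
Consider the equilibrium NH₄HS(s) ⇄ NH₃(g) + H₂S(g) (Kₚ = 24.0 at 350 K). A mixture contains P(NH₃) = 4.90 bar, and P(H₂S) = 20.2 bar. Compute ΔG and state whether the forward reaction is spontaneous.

ΔG = 4.12 kJ/mol; the forward reaction is non-spontaneous

(NH₄HS is a pure solid — omitted from Qₚ.)
Qₚ = P(NH₃)·P(H₂S) = (4.90)·(20.2) = 99.0
ΔG = RT ln(Qₚ/Kₚ) = (8.314 J mol⁻¹ K⁻¹)(350 K) × ln(99.0/24.0)
   = (2.910 kJ/mol)(1.417) = 4.12 kJ/mol
ΔG > 0, so the forward reaction is non-spontaneous (proceeds in reverse).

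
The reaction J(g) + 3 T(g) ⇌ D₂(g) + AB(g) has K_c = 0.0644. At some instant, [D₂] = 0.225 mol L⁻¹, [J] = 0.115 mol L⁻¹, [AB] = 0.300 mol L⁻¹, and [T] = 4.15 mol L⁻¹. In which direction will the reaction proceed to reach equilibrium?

Q_c = [D₂]·[AB] / ([J]·[T]³) = (0.225)·(0.300) / ((0.115)·(4.15)³) = 0.00821
Q_c = 0.00821 < K_c = 0.0644, so the forward reaction proceeds.

toward products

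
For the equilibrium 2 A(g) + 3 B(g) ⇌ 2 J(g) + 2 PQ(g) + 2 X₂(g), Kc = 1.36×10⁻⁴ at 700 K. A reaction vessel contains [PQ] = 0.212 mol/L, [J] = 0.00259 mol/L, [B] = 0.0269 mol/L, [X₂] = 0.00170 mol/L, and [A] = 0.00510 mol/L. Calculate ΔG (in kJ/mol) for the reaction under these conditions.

ΔG = 14.8 kJ/mol

Qc = [J]²·[PQ]²·[X₂]² / ([A]²·[B]³) = (0.00259)²·(0.212)²·(0.00170)² / ((0.00510)²·(0.0269)³) = 0.00172
ΔG = RT ln(Qc/Kc) = (8.314 J mol⁻¹ K⁻¹)(700 K) × ln(0.00172/1.36×10⁻⁴)
   = (5.820 kJ/mol)(2.537) = 14.8 kJ/mol
ΔG > 0, so the forward reaction is non-spontaneous (proceeds in reverse).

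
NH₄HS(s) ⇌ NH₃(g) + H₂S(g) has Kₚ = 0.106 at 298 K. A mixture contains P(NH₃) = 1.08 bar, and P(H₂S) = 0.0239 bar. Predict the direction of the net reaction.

forward (toward products)

(NH₄HS is a pure solid — omitted from Qₚ.)
Qₚ = P(NH₃)·P(H₂S) = (1.08)·(0.0239) = 0.0258
Qₚ = 0.0258 < Kₚ = 0.106, so the forward reaction proceeds.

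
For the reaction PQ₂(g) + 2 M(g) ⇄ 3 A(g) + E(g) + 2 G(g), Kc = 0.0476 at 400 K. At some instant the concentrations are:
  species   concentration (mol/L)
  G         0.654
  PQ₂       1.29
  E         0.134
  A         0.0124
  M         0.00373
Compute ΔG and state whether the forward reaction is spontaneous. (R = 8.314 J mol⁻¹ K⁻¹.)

Qc = [A]³·[E]·[G]² / ([PQ₂]·[M]²) = (0.0124)³·(0.134)·(0.654)² / ((1.29)·(0.00373)²) = 0.00609
ΔG = RT ln(Qc/Kc) = (8.314 J mol⁻¹ K⁻¹)(400 K) × ln(0.00609/0.0476)
   = (3.326 kJ/mol)(-2.056) = -6.84 kJ/mol
ΔG < 0, so the forward reaction is spontaneous (proceeds forward).

ΔG = -6.84 kJ/mol; the forward reaction is spontaneous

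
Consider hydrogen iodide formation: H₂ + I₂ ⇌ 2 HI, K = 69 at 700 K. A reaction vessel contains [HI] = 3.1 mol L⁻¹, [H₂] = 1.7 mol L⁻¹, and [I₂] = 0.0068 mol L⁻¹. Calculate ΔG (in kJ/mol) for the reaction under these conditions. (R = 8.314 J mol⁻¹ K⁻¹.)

ΔG = 14.5 kJ/mol

Q = [HI]² / ([H₂]·[I₂]) = (3.1)² / ((1.7)·(0.0068)) = 831
ΔG = RT ln(Q/K) = (8.314 J mol⁻¹ K⁻¹)(700 K) × ln(831/69)
   = (5.820 kJ/mol)(2.489) = 14.5 kJ/mol
ΔG > 0, so the forward reaction is non-spontaneous (proceeds in reverse).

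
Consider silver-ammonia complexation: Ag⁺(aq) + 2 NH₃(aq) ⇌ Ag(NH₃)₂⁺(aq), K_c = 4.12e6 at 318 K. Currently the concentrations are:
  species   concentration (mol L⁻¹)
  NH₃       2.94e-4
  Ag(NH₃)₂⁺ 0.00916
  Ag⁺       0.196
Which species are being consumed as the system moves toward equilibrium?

Ag⁺, NH₃ (reactants)

Q_c = [Ag(NH₃)₂⁺] / ([Ag⁺]·[NH₃]²) = (0.00916) / ((0.196)·(2.94e-4)²) = 5.41e5
Q_c = 5.41e5 < K_c = 4.12e6: net forward reaction.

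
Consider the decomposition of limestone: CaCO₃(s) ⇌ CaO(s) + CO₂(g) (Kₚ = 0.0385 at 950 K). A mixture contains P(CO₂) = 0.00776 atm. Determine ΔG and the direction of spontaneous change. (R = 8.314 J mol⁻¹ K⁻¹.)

(CaCO₃, CaO are pure solids — omitted from Qₚ.)
Qₚ = P(CO₂) = 0.00776
ΔG = RT ln(Qₚ/Kₚ) = (8.314 J mol⁻¹ K⁻¹)(950 K) × ln(0.00776/0.0385)
   = (7.898 kJ/mol)(-1.602) = -12.7 kJ/mol
ΔG < 0, so the forward reaction is spontaneous (proceeds forward).

ΔG = -12.7 kJ/mol; the forward reaction is spontaneous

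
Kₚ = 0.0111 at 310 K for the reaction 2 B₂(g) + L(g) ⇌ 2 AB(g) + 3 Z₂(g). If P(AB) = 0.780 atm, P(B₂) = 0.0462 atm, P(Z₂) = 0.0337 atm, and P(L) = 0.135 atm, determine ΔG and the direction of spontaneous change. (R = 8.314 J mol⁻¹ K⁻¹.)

ΔG = 5.12 kJ/mol; the forward reaction is non-spontaneous

Qₚ = P(AB)²·P(Z₂)³ / (P(B₂)²·P(L)) = (0.780)²·(0.0337)³ / ((0.0462)²·(0.135)) = 0.0808
ΔG = RT ln(Qₚ/Kₚ) = (8.314 J mol⁻¹ K⁻¹)(310 K) × ln(0.0808/0.0111)
   = (2.577 kJ/mol)(1.985) = 5.12 kJ/mol
ΔG > 0, so the forward reaction is non-spontaneous (proceeds in reverse).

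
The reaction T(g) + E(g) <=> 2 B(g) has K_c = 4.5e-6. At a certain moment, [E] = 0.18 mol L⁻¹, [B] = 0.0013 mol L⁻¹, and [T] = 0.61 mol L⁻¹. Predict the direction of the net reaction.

Q_c = [B]² / ([T]·[E]) = (0.0013)² / ((0.61)·(0.18)) = 1.5e-5
Q_c = 1.5e-5 > K_c = 4.5e-6, so the reverse reaction proceeds.

toward reactants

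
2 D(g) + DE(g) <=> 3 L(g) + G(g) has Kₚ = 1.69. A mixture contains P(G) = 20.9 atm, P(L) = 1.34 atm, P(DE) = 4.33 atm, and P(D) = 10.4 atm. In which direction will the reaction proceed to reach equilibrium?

Qₚ = P(L)³·P(G) / (P(D)²·P(DE)) = (1.34)³·(20.9) / ((10.4)²·(4.33)) = 0.107
Qₚ = 0.107 < Kₚ = 1.69, so the forward reaction proceeds.

to the right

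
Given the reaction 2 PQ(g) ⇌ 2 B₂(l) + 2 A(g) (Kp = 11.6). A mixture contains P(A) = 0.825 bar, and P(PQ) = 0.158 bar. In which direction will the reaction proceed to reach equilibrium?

reverse (toward reactants)

(B₂ is a pure liquid — omitted from Qp.)
Qp = P(A)² / P(PQ)² = (0.825)² / (0.158)² = 27.3
Qp = 27.3 > Kp = 11.6, so the reverse reaction proceeds.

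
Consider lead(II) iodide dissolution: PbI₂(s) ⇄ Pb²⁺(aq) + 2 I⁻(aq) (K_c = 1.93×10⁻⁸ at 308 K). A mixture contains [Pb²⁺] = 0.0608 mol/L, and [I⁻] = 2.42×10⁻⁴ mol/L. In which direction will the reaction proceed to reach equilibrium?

(PbI₂ is a pure solid — omitted from Q_c.)
Q_c = [Pb²⁺]·[I⁻]² = (0.0608)·(2.42×10⁻⁴)² = 3.56×10⁻⁹
Q_c = 3.56×10⁻⁹ < K_c = 1.93×10⁻⁸, so the forward reaction proceeds.

in the forward direction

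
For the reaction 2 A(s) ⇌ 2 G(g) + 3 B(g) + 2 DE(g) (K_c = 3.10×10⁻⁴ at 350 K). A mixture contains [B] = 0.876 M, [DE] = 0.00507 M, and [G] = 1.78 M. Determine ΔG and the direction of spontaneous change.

(A is a pure solid — omitted from Q_c.)
Q_c = [G]²·[B]³·[DE]² = (1.78)²·(0.876)³·(0.00507)² = 5.47×10⁻⁵
ΔG = RT ln(Q_c/K_c) = (8.314 J mol⁻¹ K⁻¹)(350 K) × ln(5.47×10⁻⁵/3.10×10⁻⁴)
   = (2.910 kJ/mol)(-1.735) = -5.05 kJ/mol
ΔG < 0, so the forward reaction is spontaneous (proceeds forward).

ΔG = -5.05 kJ/mol; the forward reaction is spontaneous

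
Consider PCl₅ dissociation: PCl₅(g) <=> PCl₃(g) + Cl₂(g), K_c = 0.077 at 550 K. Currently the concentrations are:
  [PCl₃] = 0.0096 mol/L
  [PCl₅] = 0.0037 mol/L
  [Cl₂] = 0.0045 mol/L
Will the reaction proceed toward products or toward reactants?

forward (toward products)

Q_c = [PCl₃]·[Cl₂] / [PCl₅] = (0.0096)·(0.0045) / (0.0037) = 0.012
Q_c = 0.012 < K_c = 0.077, so the forward reaction proceeds.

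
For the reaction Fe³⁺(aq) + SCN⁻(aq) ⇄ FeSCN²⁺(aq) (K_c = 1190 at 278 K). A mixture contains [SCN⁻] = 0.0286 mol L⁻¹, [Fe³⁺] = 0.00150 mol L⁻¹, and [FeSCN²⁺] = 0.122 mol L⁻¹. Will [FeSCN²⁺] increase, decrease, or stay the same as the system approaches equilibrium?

Q_c = [FeSCN²⁺] / ([Fe³⁺]·[SCN⁻]) = (0.122) / ((0.00150)·(0.0286)) = 2840
Q_c = 2840 > K_c = 1190: net reverse reaction.
FeSCN²⁺ is a product, so it decreases.

decrease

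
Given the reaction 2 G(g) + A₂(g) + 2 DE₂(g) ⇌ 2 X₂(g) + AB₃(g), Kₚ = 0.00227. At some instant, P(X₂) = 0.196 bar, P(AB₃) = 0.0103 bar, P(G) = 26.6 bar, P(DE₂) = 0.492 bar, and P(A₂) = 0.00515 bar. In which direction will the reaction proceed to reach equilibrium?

in the forward direction

Qₚ = P(X₂)²·P(AB₃) / (P(G)²·P(A₂)·P(DE₂)²) = (0.196)²·(0.0103) / ((26.6)²·(0.00515)·(0.492)²) = 4.49×10⁻⁴
Qₚ = 4.49×10⁻⁴ < Kₚ = 0.00227, so the forward reaction proceeds.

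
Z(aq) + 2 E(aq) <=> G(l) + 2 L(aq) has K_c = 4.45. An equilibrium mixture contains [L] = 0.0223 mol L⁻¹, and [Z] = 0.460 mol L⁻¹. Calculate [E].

(G is a pure liquid — omitted from K_c.)
At equilibrium, K_c = [L]² / ([Z]·[E]²) = 4.45.
(0.0223)² / ((0.460)·([E])²) = 4.45
[E]² = 2.43×10⁻⁴ ⇒ [E] = 0.0156 mol L⁻¹

[E] = 0.0156 mol L⁻¹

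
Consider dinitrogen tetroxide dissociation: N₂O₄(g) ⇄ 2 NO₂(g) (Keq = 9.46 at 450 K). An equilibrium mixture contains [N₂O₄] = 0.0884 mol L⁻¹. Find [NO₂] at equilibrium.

At equilibrium, Keq = [NO₂]² / [N₂O₄] = 9.46.
([NO₂])² / (0.0884) = 9.46
[NO₂]² = 0.836 ⇒ [NO₂] = 0.914 mol L⁻¹

[NO₂] = 0.914 mol L⁻¹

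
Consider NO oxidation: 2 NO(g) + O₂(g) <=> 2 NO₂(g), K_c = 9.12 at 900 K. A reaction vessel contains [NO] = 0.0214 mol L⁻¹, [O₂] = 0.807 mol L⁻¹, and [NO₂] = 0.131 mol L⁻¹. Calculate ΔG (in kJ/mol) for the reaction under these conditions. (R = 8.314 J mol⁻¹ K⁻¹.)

Q_c = [NO₂]² / ([NO]²·[O₂]) = (0.131)² / ((0.0214)²·(0.807)) = 46.4
ΔG = RT ln(Q_c/K_c) = (8.314 J mol⁻¹ K⁻¹)(900 K) × ln(46.4/9.12)
   = (7.483 kJ/mol)(1.627) = 12.2 kJ/mol
ΔG > 0, so the forward reaction is non-spontaneous (proceeds in reverse).

ΔG = 12.2 kJ/mol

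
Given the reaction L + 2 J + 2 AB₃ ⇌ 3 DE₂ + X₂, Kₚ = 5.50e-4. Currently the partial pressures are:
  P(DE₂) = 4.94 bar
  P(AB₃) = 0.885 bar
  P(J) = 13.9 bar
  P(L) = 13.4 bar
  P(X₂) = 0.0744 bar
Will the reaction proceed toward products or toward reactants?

toward reactants

Qₚ = P(DE₂)³·P(X₂) / (P(L)·P(J)²·P(AB₃)²) = (4.94)³·(0.0744) / ((13.4)·(13.9)²·(0.885)²) = 0.00442
Qₚ = 0.00442 > Kₚ = 5.50e-4, so the reverse reaction proceeds.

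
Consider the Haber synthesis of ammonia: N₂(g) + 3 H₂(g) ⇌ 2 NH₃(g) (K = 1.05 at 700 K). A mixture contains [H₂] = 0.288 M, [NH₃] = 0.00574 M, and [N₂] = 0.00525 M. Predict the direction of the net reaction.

Q = [NH₃]² / ([N₂]·[H₂]³) = (0.00574)² / ((0.00525)·(0.288)³) = 0.263
Q = 0.263 < K = 1.05, so the forward reaction proceeds.

forward (toward products)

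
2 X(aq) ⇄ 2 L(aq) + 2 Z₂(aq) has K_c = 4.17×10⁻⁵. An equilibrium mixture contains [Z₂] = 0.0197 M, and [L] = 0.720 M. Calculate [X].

[X] = 2.20 M

At equilibrium, K_c = [L]²·[Z₂]² / [X]² = 4.17×10⁻⁵.
(0.720)²·(0.0197)² / ([X])² = 4.17×10⁻⁵
[X]² = 4.82 ⇒ [X] = 2.20 M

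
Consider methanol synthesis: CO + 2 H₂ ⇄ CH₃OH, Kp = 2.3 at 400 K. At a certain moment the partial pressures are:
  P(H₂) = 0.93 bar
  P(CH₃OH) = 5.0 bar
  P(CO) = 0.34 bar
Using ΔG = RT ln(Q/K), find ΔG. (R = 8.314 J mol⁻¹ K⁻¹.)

ΔG = 6.65 kJ/mol

Qp = P(CH₃OH) / (P(CO)·P(H₂)²) = (5.0) / ((0.34)·(0.93)²) = 17.0
ΔG = RT ln(Qp/Kp) = (8.314 J mol⁻¹ K⁻¹)(400 K) × ln(17.0/2.3)
   = (3.326 kJ/mol)(2.000) = 6.65 kJ/mol
ΔG > 0, so the forward reaction is non-spontaneous (proceeds in reverse).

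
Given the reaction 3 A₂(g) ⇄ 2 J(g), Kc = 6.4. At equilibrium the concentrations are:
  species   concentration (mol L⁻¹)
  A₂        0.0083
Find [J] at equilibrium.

[J] = 0.0019 mol L⁻¹

At equilibrium, Kc = [J]² / [A₂]³ = 6.4.
([J])² / (0.0083)³ = 6.4
[J]² = 3.66×10⁻⁶ ⇒ [J] = 0.0019 mol L⁻¹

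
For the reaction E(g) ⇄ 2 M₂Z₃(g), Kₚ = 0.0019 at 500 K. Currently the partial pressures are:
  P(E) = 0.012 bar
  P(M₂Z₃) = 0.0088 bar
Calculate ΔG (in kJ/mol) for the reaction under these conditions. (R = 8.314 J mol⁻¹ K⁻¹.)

Qₚ = P(M₂Z₃)² / P(E) = (0.0088)² / (0.012) = 0.00645
ΔG = RT ln(Qₚ/Kₚ) = (8.314 J mol⁻¹ K⁻¹)(500 K) × ln(0.00645/0.0019)
   = (4.157 kJ/mol)(1.222) = 5.08 kJ/mol
ΔG > 0, so the forward reaction is non-spontaneous (proceeds in reverse).

ΔG = 5.08 kJ/mol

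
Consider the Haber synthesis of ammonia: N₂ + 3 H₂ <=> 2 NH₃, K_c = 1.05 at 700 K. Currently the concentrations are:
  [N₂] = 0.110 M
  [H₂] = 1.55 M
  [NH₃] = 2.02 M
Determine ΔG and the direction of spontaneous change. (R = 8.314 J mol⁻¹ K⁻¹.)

ΔG = 13.1 kJ/mol; the forward reaction is non-spontaneous

Q_c = [NH₃]² / ([N₂]·[H₂]³) = (2.02)² / ((0.110)·(1.55)³) = 9.96
ΔG = RT ln(Q_c/K_c) = (8.314 J mol⁻¹ K⁻¹)(700 K) × ln(9.96/1.05)
   = (5.820 kJ/mol)(2.250) = 13.1 kJ/mol
ΔG > 0, so the forward reaction is non-spontaneous (proceeds in reverse).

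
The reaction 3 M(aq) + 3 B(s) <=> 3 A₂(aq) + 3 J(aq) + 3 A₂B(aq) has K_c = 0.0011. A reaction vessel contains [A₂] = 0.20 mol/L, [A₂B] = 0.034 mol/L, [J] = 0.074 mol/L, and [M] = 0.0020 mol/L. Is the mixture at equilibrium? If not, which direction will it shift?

no; Q > K, reaction proceeds in reverse

(B is a pure solid — omitted from Q_c.)
Q_c = [A₂]³·[J]³·[A₂B]³ / [M]³ = (0.20)³·(0.074)³·(0.034)³ / (0.0020)³ = 0.016
Q_c = 0.016 > K_c = 0.0011: net reverse reaction.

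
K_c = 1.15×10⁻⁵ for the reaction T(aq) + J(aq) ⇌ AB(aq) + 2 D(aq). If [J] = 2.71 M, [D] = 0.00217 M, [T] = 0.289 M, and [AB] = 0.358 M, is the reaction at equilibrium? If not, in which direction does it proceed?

Q_c = [AB]·[D]² / ([T]·[J]) = (0.358)·(0.00217)² / ((0.289)·(2.71)) = 2.15×10⁻⁶
Q_c = 2.15×10⁻⁶ < K_c = 1.15×10⁻⁵, so the forward reaction proceeds.

toward products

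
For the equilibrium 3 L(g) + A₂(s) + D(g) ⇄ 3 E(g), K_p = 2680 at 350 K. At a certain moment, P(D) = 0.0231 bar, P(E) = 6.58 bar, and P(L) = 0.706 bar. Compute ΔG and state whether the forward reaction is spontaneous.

(A₂ is a pure solid — omitted from Q_p.)
Q_p = P(E)³ / (P(L)³·P(D)) = (6.58)³ / ((0.706)³·(0.0231)) = 35000
ΔG = RT ln(Q_p/K_p) = (8.314 J mol⁻¹ K⁻¹)(350 K) × ln(35000/2680)
   = (2.910 kJ/mol)(2.570) = 7.48 kJ/mol
ΔG > 0, so the forward reaction is non-spontaneous (proceeds in reverse).

ΔG = 7.48 kJ/mol; the forward reaction is non-spontaneous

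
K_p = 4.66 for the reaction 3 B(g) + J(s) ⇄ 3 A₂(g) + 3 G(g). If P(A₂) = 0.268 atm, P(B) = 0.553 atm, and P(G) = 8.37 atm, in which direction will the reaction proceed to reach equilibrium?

(J is a pure solid — omitted from Q_p.)
Q_p = P(A₂)³·P(G)³ / P(B)³ = (0.268)³·(8.37)³ / (0.553)³ = 66.7
Q_p = 66.7 > K_p = 4.66, so the reverse reaction proceeds.

toward reactants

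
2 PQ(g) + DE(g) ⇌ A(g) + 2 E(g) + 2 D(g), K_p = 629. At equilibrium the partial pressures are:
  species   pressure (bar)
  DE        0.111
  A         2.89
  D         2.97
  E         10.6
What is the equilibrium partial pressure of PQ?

P(PQ) = 6.41 bar

At equilibrium, K_p = P(A)·P(E)²·P(D)² / (P(PQ)²·P(DE)) = 629.
(2.89)·(10.6)²·(2.97)² / ((P(PQ))²·(0.111)) = 629
P(PQ)² = 41.0 ⇒ P(PQ) = 6.41 bar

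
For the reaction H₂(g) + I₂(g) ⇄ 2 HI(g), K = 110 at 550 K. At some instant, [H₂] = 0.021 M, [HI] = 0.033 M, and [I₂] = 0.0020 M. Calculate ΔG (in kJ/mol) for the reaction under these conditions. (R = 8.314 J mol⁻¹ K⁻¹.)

ΔG = -6.61 kJ/mol

Q = [HI]² / ([H₂]·[I₂]) = (0.033)² / ((0.021)·(0.0020)) = 25.9
ΔG = RT ln(Q/K) = (8.314 J mol⁻¹ K⁻¹)(550 K) × ln(25.9/110)
   = (4.573 kJ/mol)(-1.446) = -6.61 kJ/mol
ΔG < 0, so the forward reaction is spontaneous (proceeds forward).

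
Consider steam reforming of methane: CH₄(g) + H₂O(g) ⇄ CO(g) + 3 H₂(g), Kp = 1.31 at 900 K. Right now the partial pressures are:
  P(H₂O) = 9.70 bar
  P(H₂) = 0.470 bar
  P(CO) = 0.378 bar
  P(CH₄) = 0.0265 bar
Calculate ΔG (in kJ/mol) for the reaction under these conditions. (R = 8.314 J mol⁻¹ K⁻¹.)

Qp = P(CO)·P(H₂)³ / (P(CH₄)·P(H₂O)) = (0.378)·(0.470)³ / ((0.0265)·(9.70)) = 0.153
ΔG = RT ln(Qp/Kp) = (8.314 J mol⁻¹ K⁻¹)(900 K) × ln(0.153/1.31)
   = (7.483 kJ/mol)(-2.147) = -16.1 kJ/mol
ΔG < 0, so the forward reaction is spontaneous (proceeds forward).

ΔG = -16.1 kJ/mol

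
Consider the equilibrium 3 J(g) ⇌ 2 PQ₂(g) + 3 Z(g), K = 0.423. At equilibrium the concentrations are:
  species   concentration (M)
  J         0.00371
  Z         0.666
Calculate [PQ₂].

[PQ₂] = 2.70×10⁻⁴ M

At equilibrium, K = [PQ₂]²·[Z]³ / [J]³ = 0.423.
([PQ₂])²·(0.666)³ / (0.00371)³ = 0.423
[PQ₂]² = 7.31×10⁻⁸ ⇒ [PQ₂] = 2.70×10⁻⁴ M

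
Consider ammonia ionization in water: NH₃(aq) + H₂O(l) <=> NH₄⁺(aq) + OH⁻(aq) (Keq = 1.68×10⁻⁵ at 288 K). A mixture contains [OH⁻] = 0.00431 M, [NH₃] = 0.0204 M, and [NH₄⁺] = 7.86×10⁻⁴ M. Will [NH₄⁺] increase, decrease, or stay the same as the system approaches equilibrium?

decrease

(H₂O is a pure liquid — omitted from Q.)
Q = [NH₄⁺]·[OH⁻] / [NH₃] = (7.86×10⁻⁴)·(0.00431) / (0.0204) = 1.66×10⁻⁴
Q = 1.66×10⁻⁴ > Keq = 1.68×10⁻⁵: net reverse reaction.
NH₄⁺ is a product, so it decreases.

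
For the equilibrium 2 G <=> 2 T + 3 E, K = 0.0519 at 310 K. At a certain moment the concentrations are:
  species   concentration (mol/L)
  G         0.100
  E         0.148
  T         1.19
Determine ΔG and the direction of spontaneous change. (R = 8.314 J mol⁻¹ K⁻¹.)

ΔG = 5.62 kJ/mol; the forward reaction is non-spontaneous

Q = [T]²·[E]³ / [G]² = (1.19)²·(0.148)³ / (0.100)² = 0.459
ΔG = RT ln(Q/K) = (8.314 J mol⁻¹ K⁻¹)(310 K) × ln(0.459/0.0519)
   = (2.577 kJ/mol)(2.180) = 5.62 kJ/mol
ΔG > 0, so the forward reaction is non-spontaneous (proceeds in reverse).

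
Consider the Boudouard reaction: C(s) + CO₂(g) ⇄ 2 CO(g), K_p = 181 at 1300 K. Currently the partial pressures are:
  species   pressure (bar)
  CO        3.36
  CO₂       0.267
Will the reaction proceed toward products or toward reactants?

(C is a pure solid — omitted from Q_p.)
Q_p = P(CO)² / P(CO₂) = (3.36)² / (0.267) = 42.3
Q_p = 42.3 < K_p = 181, so the forward reaction proceeds.

to the right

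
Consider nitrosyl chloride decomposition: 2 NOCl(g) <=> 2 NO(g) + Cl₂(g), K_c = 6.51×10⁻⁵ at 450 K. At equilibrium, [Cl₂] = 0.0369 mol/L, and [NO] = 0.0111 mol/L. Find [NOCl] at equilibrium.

[NOCl] = 0.264 mol/L

At equilibrium, K_c = [NO]²·[Cl₂] / [NOCl]² = 6.51×10⁻⁵.
(0.0111)²·(0.0369) / ([NOCl])² = 6.51×10⁻⁵
[NOCl]² = 0.0698 ⇒ [NOCl] = 0.264 mol/L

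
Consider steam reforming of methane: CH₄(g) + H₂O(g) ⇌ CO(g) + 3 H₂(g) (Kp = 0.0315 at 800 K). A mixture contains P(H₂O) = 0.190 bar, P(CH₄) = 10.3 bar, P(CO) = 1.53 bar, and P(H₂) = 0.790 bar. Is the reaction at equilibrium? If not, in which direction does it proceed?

to the left

Qp = P(CO)·P(H₂)³ / (P(CH₄)·P(H₂O)) = (1.53)·(0.790)³ / ((10.3)·(0.190)) = 0.385
Qp = 0.385 > Kp = 0.0315, so the reverse reaction proceeds.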